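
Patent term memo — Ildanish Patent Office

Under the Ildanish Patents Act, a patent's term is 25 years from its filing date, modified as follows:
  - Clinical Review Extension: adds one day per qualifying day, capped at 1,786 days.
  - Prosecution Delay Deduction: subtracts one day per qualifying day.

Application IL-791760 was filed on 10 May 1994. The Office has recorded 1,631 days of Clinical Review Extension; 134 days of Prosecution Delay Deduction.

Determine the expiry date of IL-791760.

2023-06-15

Base term: filing date + 25 years → 10 May 2019.
Clinical Review Extension: 1631 days (within the 1786-day cap) → +1631 days → 27 October 2023.
Prosecution Delay Deduction: −134 days → 15 June 2023.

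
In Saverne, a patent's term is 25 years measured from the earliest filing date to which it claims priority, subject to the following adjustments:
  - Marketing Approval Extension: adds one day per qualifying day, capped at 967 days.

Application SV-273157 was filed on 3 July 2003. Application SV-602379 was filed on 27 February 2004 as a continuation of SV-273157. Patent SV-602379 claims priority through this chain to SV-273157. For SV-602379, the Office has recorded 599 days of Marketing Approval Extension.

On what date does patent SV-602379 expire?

Earliest priority filing: 3 July 2003.
Base term: 3 July 2003 + 25 years → 3 July 2028.
Marketing Approval Extension: 599 days (within the 967-day cap) → +599 days → 22 February 2030.

2030-02-22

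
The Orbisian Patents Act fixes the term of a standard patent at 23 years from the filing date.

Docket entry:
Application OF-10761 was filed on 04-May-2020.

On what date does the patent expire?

Filing date + 23 years → 4 May 2043.

2043-05-04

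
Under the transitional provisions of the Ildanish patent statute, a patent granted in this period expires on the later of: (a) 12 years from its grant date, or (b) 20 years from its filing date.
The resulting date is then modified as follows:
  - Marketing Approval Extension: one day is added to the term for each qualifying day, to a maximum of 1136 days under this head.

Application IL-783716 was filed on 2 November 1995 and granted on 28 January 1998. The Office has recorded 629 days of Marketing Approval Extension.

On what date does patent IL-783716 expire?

(a) grant + 12 years → 28 January 2010.
(b) filing + 20 years → 2 November 2015.
Later of the two: 2 November 2015.
Marketing Approval Extension: 629 days (within the 1136-day cap) → +629 days → 23 July 2017.

2017-07-23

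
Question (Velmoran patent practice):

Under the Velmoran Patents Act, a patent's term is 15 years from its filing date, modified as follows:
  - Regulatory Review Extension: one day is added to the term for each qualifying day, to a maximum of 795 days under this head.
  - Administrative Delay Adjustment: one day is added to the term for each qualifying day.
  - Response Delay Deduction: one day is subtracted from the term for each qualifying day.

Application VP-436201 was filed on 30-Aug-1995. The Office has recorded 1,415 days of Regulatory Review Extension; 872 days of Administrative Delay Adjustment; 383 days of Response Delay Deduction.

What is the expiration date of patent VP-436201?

Base term: filing date + 15 years → 30 August 2010.
Regulatory Review Extension: 1415 days claimed exceeds the 795-day cap, so +795 days → 2 November 2012.
Administrative Delay Adjustment: +872 days → 24 March 2015.
Response Delay Deduction: −383 days → 6 March 2014.

2014-03-06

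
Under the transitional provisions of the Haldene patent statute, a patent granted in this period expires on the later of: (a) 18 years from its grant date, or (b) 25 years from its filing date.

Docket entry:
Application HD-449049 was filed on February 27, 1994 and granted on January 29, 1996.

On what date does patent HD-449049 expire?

(a) grant + 18 years → 29 January 2014.
(b) filing + 25 years → 27 February 2019.
Later of the two: 27 February 2019.

2019-02-27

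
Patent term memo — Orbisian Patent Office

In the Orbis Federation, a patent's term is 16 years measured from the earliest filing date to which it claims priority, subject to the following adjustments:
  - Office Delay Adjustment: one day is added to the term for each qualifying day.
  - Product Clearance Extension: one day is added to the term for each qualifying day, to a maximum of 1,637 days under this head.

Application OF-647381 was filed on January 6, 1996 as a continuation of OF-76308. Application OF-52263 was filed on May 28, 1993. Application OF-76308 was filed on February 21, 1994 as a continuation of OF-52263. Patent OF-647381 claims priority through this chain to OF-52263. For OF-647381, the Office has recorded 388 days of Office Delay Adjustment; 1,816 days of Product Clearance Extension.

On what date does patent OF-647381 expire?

Earliest priority filing: 28 May 1993.
Base term: 28 May 1993 + 16 years → 28 May 2009.
Office Delay Adjustment: +388 days → 20 June 2010.
Product Clearance Extension: 1816 days claimed exceeds the 1637-day cap, so +1637 days → 13 December 2014.

December 13, 2014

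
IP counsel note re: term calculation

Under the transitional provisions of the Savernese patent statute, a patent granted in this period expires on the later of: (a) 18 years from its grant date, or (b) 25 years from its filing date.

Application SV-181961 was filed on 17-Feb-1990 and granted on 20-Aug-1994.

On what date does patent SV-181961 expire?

(a) grant + 18 years → 20 August 2012.
(b) filing + 25 years → 17 February 2015.
Later of the two: 17 February 2015.

2015-02-17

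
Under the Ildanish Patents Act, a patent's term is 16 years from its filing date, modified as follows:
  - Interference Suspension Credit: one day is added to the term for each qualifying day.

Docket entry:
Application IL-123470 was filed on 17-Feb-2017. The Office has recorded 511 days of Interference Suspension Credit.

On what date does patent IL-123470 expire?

Base term: filing date + 16 years → 17 February 2033.
Interference Suspension Credit: +511 days → 13 July 2034.

2034-07-13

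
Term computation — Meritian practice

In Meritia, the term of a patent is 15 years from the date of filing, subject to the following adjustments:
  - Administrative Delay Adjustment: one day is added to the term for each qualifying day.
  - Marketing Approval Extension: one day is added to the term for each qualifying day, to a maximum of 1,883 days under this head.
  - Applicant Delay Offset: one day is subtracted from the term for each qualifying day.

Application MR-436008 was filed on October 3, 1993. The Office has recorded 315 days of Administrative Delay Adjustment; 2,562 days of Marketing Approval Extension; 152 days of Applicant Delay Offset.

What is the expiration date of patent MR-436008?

May 11, 2014

Base term: filing date + 15 years → 3 October 2008.
Administrative Delay Adjustment: +315 days → 14 August 2009.
Marketing Approval Extension: 2562 days claimed exceeds the 1883-day cap, so +1883 days → 10 October 2014.
Applicant Delay Offset: −152 days → 11 May 2014.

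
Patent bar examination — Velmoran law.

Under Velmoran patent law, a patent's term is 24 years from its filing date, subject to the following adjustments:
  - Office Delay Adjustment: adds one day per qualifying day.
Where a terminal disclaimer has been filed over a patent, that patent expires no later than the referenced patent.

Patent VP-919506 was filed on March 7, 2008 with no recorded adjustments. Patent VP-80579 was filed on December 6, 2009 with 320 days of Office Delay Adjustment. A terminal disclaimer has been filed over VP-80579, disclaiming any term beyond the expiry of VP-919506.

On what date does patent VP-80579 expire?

2032-03-07

Natural term of VP-80579:
  Base: filing + 24 years → 6 December 2033.
  Office Delay Adjustment: +320 days → 22 October 2034.
Expiry of referenced patent VP-919506:
  Base: filing + 24 years → 7 March 2032.
Terminal disclaimer: VP-80579 expires on the earlier of 22 October 2034 and 7 March 2032.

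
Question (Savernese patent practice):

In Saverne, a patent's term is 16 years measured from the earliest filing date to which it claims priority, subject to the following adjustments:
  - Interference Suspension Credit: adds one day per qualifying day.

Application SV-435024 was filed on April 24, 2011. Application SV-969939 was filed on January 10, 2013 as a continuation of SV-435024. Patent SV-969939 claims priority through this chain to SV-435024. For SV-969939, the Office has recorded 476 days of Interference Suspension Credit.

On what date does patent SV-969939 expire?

Earliest priority filing: 24 April 2011.
Base term: 24 April 2011 + 16 years → 24 April 2027.
Interference Suspension Credit: +476 days → 12 August 2028.

August 12, 2028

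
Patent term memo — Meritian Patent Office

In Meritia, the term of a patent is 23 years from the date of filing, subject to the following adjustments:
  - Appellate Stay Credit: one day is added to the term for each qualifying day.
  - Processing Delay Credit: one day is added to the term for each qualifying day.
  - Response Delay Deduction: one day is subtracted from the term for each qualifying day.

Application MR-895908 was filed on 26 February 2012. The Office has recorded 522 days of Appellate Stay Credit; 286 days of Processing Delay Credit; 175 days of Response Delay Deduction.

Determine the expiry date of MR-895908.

Base term: filing date + 23 years → 26 February 2035.
Appellate Stay Credit: +522 days → 1 August 2036.
Processing Delay Credit: +286 days → 14 May 2037.
Response Delay Deduction: −175 days → 20 November 2036.

November 20, 2036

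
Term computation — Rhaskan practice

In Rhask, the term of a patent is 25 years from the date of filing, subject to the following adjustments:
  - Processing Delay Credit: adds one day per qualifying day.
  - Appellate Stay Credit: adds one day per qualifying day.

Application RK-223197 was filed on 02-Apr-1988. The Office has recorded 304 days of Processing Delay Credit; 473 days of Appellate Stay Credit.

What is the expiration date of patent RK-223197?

Base term: filing date + 25 years → 2 April 2013.
Processing Delay Credit: +304 days → 31 January 2014.
Appellate Stay Credit: +473 days → 19 May 2015.

May 19, 2015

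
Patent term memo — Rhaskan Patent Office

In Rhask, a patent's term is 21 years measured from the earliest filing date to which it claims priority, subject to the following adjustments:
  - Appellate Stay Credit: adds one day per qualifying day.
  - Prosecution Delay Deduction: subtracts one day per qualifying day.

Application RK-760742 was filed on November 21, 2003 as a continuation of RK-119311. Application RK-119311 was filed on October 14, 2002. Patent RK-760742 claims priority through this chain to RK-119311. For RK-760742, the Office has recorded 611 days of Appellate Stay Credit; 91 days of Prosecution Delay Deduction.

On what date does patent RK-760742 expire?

March 17, 2025

Earliest priority filing: 14 October 2002.
Base term: 14 October 2002 + 21 years → 14 October 2023.
Appellate Stay Credit: +611 days → 16 June 2025.
Prosecution Delay Deduction: −91 days → 17 March 2025.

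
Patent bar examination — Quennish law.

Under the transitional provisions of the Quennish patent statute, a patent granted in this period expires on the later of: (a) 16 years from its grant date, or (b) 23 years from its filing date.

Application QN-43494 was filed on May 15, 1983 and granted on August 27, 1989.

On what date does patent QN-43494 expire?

(a) grant + 16 years → 27 August 2005.
(b) filing + 23 years → 15 May 2006.
Later of the two: 15 May 2006.

2006-05-15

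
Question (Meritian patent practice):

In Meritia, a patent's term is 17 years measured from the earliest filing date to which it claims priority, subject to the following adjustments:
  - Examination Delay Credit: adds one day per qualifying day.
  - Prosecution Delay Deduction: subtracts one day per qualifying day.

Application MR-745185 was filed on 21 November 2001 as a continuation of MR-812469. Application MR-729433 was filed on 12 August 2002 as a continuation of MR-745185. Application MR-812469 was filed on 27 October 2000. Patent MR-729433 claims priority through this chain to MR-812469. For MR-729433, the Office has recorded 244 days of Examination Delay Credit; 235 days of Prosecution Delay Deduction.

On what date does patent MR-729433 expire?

Earliest priority filing: 27 October 2000.
Base term: 27 October 2000 + 17 years → 27 October 2017.
Examination Delay Credit: +244 days → 28 June 2018.
Prosecution Delay Deduction: −235 days → 5 November 2017.

November 5, 2017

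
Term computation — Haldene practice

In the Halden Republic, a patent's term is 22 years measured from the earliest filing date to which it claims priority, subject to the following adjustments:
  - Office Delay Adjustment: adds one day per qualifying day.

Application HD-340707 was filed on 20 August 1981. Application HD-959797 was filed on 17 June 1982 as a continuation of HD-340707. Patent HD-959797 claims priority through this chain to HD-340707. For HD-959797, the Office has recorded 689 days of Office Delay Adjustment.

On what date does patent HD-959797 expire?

Earliest priority filing: 20 August 1981.
Base term: 20 August 1981 + 22 years → 20 August 2003.
Office Delay Adjustment: +689 days → 9 July 2005.

July 9, 2005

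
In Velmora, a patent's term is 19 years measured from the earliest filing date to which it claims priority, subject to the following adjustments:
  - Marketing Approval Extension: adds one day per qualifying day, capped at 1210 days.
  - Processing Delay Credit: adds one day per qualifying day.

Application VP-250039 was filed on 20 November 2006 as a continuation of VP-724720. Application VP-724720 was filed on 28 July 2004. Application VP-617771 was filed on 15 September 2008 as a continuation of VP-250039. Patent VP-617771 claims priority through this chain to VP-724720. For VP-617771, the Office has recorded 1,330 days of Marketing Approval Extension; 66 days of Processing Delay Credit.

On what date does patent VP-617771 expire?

January 24, 2027

Earliest priority filing: 28 July 2004.
Base term: 28 July 2004 + 19 years → 28 July 2023.
Marketing Approval Extension: 1330 days claimed exceeds the 1210-day cap, so +1210 days → 19 November 2026.
Processing Delay Credit: +66 days → 24 January 2027.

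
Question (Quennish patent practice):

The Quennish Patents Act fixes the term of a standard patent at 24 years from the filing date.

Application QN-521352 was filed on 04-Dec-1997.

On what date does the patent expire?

2021-12-04

Filing date + 24 years → 4 December 2021.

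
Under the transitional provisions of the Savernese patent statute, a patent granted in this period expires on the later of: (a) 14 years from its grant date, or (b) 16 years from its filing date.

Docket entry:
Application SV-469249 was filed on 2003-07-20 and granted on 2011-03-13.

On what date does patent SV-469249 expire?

(a) grant + 14 years → 13 March 2025.
(b) filing + 16 years → 20 July 2019.
Later of the two: 13 March 2025.

March 13, 2025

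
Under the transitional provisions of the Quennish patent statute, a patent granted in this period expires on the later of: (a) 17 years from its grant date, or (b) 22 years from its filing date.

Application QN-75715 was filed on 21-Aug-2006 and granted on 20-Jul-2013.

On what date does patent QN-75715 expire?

2030-07-20

(a) grant + 17 years → 20 July 2030.
(b) filing + 22 years → 21 August 2028.
Later of the two: 20 July 2030.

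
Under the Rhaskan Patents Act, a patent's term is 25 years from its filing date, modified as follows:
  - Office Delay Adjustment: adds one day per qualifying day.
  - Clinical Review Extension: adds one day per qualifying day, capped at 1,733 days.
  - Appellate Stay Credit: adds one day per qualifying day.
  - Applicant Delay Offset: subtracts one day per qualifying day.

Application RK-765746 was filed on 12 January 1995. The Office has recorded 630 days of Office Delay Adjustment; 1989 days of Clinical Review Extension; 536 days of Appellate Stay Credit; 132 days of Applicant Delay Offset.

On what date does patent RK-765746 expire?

Base term: filing date + 25 years → 12 January 2020.
Office Delay Adjustment: +630 days → 3 October 2021.
Clinical Review Extension: 1989 days claimed exceeds the 1733-day cap, so +1733 days → 2 July 2026.
Appellate Stay Credit: +536 days → 20 December 2027.
Applicant Delay Offset: −132 days → 10 August 2027.

2027-08-10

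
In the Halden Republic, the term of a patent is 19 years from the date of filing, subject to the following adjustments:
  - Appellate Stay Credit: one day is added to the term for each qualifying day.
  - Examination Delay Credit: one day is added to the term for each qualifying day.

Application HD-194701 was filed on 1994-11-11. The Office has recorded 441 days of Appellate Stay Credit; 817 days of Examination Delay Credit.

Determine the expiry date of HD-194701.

Base term: filing date + 19 years → 11 November 2013.
Appellate Stay Credit: +441 days → 26 January 2015.
Examination Delay Credit: +817 days → 22 April 2017.

2017-04-22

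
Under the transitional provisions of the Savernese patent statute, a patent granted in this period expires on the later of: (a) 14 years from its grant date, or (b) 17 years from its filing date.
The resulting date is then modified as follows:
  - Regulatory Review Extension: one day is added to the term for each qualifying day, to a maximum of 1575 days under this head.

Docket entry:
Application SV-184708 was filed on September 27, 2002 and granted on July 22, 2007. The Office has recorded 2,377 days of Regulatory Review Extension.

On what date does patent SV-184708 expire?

(a) grant + 14 years → 22 July 2021.
(b) filing + 17 years → 27 September 2019.
Later of the two: 22 July 2021.
Regulatory Review Extension: 2377 days claimed exceeds the 1575-day cap, so +1575 days → 13 November 2025.

November 13, 2025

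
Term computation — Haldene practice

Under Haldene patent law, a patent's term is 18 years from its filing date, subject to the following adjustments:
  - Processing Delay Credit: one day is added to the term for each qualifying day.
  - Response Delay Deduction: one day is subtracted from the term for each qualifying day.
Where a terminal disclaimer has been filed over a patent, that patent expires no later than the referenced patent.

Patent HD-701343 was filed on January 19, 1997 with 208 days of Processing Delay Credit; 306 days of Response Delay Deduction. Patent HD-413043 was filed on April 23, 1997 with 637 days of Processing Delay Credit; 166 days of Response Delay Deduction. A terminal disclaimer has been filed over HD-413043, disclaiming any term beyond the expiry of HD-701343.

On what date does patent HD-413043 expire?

Natural term of HD-413043:
  Base: filing + 18 years → 23 April 2015.
  Processing Delay Credit: +637 days → 19 January 2017.
  Response Delay Deduction: −166 days → 6 August 2016.
Expiry of referenced patent HD-701343:
  Base: filing + 18 years → 19 January 2015.
  Processing Delay Credit: +208 days → 15 August 2015.
  Response Delay Deduction: −306 days → 13 October 2014.
Terminal disclaimer: HD-413043 expires on the earlier of 6 August 2016 and 13 October 2014.

2014-10-13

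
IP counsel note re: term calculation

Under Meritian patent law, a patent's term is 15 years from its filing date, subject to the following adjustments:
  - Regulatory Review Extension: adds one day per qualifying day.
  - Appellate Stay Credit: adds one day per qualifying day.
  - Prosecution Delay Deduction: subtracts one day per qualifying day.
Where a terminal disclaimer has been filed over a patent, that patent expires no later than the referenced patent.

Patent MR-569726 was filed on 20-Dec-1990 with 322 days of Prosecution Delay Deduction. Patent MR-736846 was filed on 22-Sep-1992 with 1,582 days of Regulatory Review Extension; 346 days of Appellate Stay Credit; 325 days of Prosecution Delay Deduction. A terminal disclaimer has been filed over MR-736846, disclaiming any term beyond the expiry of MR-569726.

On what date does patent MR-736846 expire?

February 1, 2005

Natural term of MR-736846:
  Base: filing + 15 years → 22 September 2007.
  Regulatory Review Extension: +1582 days → 21 January 2012.
  Appellate Stay Credit: +346 days → 1 January 2013.
  Prosecution Delay Deduction: −325 days → 11 February 2012.
Expiry of referenced patent MR-569726:
  Base: filing + 15 years → 20 December 2005.
  Prosecution Delay Deduction: −322 days → 1 February 2005.
Terminal disclaimer: MR-736846 expires on the earlier of 11 February 2012 and 1 February 2005.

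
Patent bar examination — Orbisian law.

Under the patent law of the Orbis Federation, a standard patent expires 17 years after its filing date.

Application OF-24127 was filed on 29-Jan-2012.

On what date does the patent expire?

Filing date + 17 years → 29 January 2029.

2029-01-29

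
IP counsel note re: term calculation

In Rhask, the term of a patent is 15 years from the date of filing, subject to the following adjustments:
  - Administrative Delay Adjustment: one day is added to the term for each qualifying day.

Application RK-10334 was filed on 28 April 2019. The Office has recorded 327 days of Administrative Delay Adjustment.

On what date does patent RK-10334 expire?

March 21, 2035

Base term: filing date + 15 years → 28 April 2034.
Administrative Delay Adjustment: +327 days → 21 March 2035.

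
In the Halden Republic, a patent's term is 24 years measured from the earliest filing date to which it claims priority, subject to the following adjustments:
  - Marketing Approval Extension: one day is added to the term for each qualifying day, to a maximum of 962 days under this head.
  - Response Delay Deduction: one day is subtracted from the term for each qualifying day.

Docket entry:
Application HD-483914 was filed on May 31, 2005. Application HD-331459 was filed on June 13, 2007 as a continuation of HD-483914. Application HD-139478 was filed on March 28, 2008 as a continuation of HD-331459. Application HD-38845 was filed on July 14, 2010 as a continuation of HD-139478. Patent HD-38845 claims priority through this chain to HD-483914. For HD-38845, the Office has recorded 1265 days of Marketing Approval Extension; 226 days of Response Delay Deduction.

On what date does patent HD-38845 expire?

Earliest priority filing: 31 May 2005.
Base term: 31 May 2005 + 24 years → 31 May 2029.
Marketing Approval Extension: 1265 days claimed exceeds the 962-day cap, so +962 days → 18 January 2032.
Response Delay Deduction: −226 days → 6 June 2031.

2031-06-06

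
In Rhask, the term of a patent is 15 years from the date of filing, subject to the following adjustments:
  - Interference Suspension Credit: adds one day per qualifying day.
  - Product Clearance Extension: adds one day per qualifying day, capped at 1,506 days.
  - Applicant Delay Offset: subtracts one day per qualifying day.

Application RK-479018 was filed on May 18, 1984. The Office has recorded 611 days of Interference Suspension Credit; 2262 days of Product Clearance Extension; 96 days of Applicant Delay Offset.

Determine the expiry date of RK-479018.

November 28, 2004

Base term: filing date + 15 years → 18 May 1999.
Interference Suspension Credit: +611 days → 18 January 2001.
Product Clearance Extension: 2262 days claimed exceeds the 1506-day cap, so +1506 days → 4 March 2005.
Applicant Delay Offset: −96 days → 28 November 2004.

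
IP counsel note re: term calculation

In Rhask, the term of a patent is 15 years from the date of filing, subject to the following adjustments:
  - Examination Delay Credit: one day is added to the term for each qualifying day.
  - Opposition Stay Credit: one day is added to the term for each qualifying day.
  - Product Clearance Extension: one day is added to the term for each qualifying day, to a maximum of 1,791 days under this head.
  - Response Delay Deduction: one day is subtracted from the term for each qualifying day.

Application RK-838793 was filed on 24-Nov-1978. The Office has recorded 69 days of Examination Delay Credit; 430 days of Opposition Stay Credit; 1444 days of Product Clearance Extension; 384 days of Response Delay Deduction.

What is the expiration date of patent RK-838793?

Base term: filing date + 15 years → 24 November 1993.
Examination Delay Credit: +69 days → 1 February 1994.
Opposition Stay Credit: +430 days → 7 April 1995.
Product Clearance Extension: 1444 days (within the 1791-day cap) → +1444 days → 21 March 1999.
Response Delay Deduction: −384 days → 2 March 1998.

1998-03-02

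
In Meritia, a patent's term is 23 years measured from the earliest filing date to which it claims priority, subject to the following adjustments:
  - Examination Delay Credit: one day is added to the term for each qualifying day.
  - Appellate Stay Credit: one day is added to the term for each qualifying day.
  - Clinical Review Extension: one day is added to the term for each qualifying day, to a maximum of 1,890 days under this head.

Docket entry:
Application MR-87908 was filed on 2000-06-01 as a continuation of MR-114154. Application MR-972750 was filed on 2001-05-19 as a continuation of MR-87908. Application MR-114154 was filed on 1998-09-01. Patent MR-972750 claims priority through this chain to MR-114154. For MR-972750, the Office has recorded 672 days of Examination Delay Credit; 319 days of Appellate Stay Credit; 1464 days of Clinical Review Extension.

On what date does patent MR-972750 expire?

May 22, 2028

Earliest priority filing: 1 September 1998.
Base term: 1 September 1998 + 23 years → 1 September 2021.
Examination Delay Credit: +672 days → 5 July 2023.
Appellate Stay Credit: +319 days → 19 May 2024.
Clinical Review Extension: 1464 days (within the 1890-day cap) → +1464 days → 22 May 2028.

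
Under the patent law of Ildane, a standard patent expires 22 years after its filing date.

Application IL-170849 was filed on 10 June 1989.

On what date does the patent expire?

Filing date + 22 years → 10 June 2011.

2011-06-10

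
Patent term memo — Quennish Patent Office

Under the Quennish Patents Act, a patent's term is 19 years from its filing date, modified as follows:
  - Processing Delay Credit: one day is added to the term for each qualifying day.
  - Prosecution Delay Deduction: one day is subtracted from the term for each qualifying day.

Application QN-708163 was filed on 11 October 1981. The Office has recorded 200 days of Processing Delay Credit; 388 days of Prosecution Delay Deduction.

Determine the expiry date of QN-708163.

Base term: filing date + 19 years → 11 October 2000.
Processing Delay Credit: +200 days → 29 April 2001.
Prosecution Delay Deduction: −388 days → 6 April 2000.

April 6, 2000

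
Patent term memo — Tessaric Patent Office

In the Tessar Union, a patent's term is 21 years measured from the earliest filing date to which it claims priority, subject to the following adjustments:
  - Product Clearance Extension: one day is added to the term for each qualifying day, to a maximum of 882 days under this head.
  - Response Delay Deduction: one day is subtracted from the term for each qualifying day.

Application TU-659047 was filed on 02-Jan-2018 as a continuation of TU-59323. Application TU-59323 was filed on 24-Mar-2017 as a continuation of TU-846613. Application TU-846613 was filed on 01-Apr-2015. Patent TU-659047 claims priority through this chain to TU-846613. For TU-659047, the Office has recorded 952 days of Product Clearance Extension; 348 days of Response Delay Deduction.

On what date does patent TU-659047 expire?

2037-09-17

Earliest priority filing: 1 April 2015.
Base term: 1 April 2015 + 21 years → 1 April 2036.
Product Clearance Extension: 952 days claimed exceeds the 882-day cap, so +882 days → 31 August 2038.
Response Delay Deduction: −348 days → 17 September 2037.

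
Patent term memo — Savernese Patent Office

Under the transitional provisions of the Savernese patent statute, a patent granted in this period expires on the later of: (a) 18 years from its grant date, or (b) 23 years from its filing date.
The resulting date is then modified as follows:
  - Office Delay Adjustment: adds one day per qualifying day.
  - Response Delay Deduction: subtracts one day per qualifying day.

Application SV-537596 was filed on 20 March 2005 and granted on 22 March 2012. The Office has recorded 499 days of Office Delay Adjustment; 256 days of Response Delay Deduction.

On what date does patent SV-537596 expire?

(a) grant + 18 years → 22 March 2030.
(b) filing + 23 years → 20 March 2028.
Later of the two: 22 March 2030.
Office Delay Adjustment: +499 days → 3 August 2031.
Response Delay Deduction: −256 days → 20 November 2030.

2030-11-20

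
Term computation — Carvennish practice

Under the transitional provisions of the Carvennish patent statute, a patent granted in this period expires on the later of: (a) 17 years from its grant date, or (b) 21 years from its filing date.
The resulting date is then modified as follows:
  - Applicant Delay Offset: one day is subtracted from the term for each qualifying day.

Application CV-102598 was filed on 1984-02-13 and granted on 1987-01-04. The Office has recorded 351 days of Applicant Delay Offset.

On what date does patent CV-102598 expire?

2004-02-28

(a) grant + 17 years → 4 January 2004.
(b) filing + 21 years → 13 February 2005.
Later of the two: 13 February 2005.
Applicant Delay Offset: −351 days → 28 February 2004.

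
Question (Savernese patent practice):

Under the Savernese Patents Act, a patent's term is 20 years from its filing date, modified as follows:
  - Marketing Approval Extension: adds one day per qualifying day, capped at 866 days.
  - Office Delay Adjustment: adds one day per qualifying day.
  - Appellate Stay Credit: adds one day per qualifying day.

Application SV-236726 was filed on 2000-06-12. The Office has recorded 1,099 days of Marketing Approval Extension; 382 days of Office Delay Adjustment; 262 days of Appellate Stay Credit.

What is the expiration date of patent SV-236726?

July 31, 2024

Base term: filing date + 20 years → 12 June 2020.
Marketing Approval Extension: 1099 days claimed exceeds the 866-day cap, so +866 days → 26 October 2022.
Office Delay Adjustment: +382 days → 12 November 2023.
Appellate Stay Credit: +262 days → 31 July 2024.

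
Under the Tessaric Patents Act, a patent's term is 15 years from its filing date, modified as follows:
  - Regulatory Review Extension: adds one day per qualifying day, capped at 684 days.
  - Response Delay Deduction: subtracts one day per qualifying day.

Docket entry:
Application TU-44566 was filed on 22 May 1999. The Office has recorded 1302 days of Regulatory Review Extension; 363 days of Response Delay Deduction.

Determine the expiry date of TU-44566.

Base term: filing date + 15 years → 22 May 2014.
Regulatory Review Extension: 1302 days claimed exceeds the 684-day cap, so +684 days → 5 April 2016.
Response Delay Deduction: −363 days → 8 April 2015.

April 8, 2015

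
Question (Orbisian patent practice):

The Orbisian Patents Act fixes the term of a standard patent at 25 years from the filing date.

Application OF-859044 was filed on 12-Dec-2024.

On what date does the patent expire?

2049-12-12

Filing date + 25 years → 12 December 2049.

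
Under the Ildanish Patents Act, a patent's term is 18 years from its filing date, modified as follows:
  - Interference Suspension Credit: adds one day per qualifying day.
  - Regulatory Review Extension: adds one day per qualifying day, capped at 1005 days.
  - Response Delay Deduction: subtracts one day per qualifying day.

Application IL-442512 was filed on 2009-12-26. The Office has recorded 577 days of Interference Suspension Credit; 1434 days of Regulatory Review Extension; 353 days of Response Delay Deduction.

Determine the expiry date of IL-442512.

Base term: filing date + 18 years → 26 December 2027.
Interference Suspension Credit: +577 days → 25 July 2029.
Regulatory Review Extension: 1434 days claimed exceeds the 1005-day cap, so +1005 days → 25 April 2032.
Response Delay Deduction: −353 days → 8 May 2031.

2031-05-08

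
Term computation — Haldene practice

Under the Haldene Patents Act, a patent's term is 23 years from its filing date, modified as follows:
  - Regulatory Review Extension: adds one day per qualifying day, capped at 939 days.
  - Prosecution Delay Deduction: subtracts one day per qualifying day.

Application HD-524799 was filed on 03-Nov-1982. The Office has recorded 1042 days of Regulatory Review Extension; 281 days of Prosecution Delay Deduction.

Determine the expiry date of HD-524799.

August 23, 2007

Base term: filing date + 23 years → 3 November 2005.
Regulatory Review Extension: 1042 days claimed exceeds the 939-day cap, so +939 days → 30 May 2008.
Prosecution Delay Deduction: −281 days → 23 August 2007.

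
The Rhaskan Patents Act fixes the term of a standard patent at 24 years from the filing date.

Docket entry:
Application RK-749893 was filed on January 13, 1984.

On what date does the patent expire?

January 13, 2008

Filing date + 24 years → 13 January 2008.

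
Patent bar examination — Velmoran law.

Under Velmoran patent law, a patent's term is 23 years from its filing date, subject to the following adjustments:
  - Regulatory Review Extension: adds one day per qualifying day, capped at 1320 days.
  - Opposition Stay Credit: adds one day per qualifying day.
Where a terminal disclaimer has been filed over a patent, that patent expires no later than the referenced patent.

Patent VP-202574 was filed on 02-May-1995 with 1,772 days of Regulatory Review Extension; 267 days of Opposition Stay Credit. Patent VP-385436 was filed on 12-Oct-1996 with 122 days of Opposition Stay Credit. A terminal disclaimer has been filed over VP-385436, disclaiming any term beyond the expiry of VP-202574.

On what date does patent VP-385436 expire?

2020-02-11

Natural term of VP-385436:
  Base: filing + 23 years → 12 October 2019.
  Opposition Stay Credit: +122 days → 11 February 2020.
Expiry of referenced patent VP-202574:
  Base: filing + 23 years → 2 May 2018.
  Regulatory Review Extension: 1772 days claimed exceeds the 1320-day cap, so +1320 days → 12 December 2021.
  Opposition Stay Credit: +267 days → 5 September 2022.
Terminal disclaimer: VP-385436 expires on the earlier of 11 February 2020 and 5 September 2022.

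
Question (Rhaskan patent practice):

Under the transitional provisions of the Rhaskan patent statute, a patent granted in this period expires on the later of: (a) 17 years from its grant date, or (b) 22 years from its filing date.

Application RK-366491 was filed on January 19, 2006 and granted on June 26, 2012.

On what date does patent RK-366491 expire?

(a) grant + 17 years → 26 June 2029.
(b) filing + 22 years → 19 January 2028.
Later of the two: 26 June 2029.

June 26, 2029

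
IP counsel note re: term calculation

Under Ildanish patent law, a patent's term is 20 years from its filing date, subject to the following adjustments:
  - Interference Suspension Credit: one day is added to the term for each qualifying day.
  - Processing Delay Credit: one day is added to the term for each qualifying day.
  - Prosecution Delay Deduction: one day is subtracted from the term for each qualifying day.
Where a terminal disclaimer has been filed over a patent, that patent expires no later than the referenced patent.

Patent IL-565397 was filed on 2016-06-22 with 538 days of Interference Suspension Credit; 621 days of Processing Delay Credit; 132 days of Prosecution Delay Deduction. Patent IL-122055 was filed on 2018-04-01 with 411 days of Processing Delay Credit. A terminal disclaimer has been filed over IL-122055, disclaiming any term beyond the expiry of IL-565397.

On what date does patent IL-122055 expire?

Natural term of IL-122055:
  Base: filing + 20 years → 1 April 2038.
  Processing Delay Credit: +411 days → 17 May 2039.
Expiry of referenced patent IL-565397:
  Base: filing + 20 years → 22 June 2036.
  Interference Suspension Credit: +538 days → 12 December 2037.
  Processing Delay Credit: +621 days → 25 August 2039.
  Prosecution Delay Deduction: −132 days → 15 April 2039.
Terminal disclaimer: IL-122055 expires on the earlier of 17 May 2039 and 15 April 2039.

2039-04-15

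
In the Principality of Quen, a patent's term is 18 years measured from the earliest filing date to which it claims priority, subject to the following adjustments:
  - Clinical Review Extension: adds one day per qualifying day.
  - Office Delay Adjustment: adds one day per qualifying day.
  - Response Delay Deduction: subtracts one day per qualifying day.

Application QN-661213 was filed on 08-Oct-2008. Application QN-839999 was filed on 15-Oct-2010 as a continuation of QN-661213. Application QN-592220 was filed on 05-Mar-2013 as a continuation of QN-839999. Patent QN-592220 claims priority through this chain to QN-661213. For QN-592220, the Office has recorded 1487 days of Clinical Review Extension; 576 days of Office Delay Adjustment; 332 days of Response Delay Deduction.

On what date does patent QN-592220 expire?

July 5, 2031

Earliest priority filing: 8 October 2008.
Base term: 8 October 2008 + 18 years → 8 October 2026.
Clinical Review Extension: +1487 days → 3 November 2030.
Office Delay Adjustment: +576 days → 1 June 2032.
Response Delay Deduction: −332 days → 5 July 2031.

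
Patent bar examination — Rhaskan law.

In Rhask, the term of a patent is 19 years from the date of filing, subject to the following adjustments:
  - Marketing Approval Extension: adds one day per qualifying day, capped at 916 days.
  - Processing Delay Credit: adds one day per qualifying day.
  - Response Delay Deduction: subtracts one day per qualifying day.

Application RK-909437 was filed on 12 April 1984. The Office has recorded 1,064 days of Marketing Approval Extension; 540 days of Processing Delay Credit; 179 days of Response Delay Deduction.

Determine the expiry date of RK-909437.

Base term: filing date + 19 years → 12 April 2003.
Marketing Approval Extension: 1064 days claimed exceeds the 916-day cap, so +916 days → 14 October 2005.
Processing Delay Credit: +540 days → 7 April 2007.
Response Delay Deduction: −179 days → 10 October 2006.

October 10, 2006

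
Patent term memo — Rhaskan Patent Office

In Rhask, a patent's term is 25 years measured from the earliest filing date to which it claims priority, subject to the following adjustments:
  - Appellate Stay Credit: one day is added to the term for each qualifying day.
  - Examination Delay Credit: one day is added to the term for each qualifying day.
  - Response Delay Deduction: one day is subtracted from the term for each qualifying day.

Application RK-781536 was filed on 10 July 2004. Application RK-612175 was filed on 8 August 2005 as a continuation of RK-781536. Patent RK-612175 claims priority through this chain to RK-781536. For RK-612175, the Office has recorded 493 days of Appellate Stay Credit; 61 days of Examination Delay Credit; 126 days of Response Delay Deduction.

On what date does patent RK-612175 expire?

2030-09-11

Earliest priority filing: 10 July 2004.
Base term: 10 July 2004 + 25 years → 10 July 2029.
Appellate Stay Credit: +493 days → 15 November 2030.
Examination Delay Credit: +61 days → 15 January 2031.
Response Delay Deduction: −126 days → 11 September 2030.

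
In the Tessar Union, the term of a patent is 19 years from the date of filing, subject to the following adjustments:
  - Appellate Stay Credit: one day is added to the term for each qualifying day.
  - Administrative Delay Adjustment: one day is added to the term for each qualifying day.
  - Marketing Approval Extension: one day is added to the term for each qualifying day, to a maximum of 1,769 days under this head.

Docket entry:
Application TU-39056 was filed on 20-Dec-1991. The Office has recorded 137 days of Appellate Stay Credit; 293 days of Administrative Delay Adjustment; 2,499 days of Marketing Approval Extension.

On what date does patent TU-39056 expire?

Base term: filing date + 19 years → 20 December 2010.
Appellate Stay Credit: +137 days → 6 May 2011.
Administrative Delay Adjustment: +293 days → 23 February 2012.
Marketing Approval Extension: 2499 days claimed exceeds the 1769-day cap, so +1769 days → 27 December 2016.

December 27, 2016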